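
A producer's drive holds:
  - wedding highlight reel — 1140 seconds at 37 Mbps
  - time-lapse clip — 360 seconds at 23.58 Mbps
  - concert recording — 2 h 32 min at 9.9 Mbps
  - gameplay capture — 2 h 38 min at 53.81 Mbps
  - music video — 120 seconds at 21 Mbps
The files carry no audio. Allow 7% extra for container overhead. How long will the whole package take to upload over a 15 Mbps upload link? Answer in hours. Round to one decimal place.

wedding highlight reel: 37.000 Mbps × 1140 s × 1.07 = 45132.6 Mb
time-lapse clip: 23.580 Mbps × 360 s × 1.07 = 9083.0 Mb
concert recording: 9.900 Mbps × 9120 s × 1.07 = 96608.2 Mb
gameplay capture: 53.810 Mbps × 9480 s × 1.07 = 545827.1 Mb
music video: 21.000 Mbps × 120 s × 1.07 = 2696.4 Mb
Total: 699347.3 Mb = 87418.4 MB.
At 15 Mbps: 699347.3 / 15 = 46623 s ≈ 13 hours.

13.0 hours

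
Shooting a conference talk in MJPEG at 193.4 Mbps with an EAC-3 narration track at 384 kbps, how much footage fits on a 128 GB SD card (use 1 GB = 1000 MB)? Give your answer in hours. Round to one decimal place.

1.5 hours

Audio: 384 kbps = 0.384 Mbps.
Total bitrate: 193.4 + 0.384 = 193.784 Mbps.
Capacity: 128 GB = 1,024,000 Mb.
Recording time: 1,024,000 / 193.784 = 5,284 s ≈ 1.47 hours.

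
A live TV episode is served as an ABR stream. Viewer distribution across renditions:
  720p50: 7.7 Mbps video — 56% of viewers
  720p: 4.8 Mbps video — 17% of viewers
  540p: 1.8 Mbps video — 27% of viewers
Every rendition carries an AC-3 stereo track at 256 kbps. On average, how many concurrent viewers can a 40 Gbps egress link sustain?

6814

Audio: 256 kbps = 0.256 Mbps.
Average per-viewer bitrate: 0.56×7.956 + 0.17×5.056 + 0.27×2.056 = 5.870 Mbps.
40 Gbps = 40,000 Mbps; 40,000 / 5.870 = 6814.31 → 6814.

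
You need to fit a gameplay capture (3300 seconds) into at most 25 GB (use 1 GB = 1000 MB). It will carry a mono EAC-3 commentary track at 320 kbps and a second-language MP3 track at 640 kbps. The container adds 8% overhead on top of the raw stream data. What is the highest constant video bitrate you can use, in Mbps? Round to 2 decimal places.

Budget: 25 GB = 200000.0 Mb.
Stream payload after overhead: 200000.0 / 1.08 = 185185.2 Mb.
Total bitrate budget: 185185.2 Mb / 3300 s = 56.117 Mbps.
Audio total: 320 + 640 = 960 kbps = 0.960 Mbps.
Video: 56.117 − 0.960 = 55.157 Mbps.

55.16 Mbps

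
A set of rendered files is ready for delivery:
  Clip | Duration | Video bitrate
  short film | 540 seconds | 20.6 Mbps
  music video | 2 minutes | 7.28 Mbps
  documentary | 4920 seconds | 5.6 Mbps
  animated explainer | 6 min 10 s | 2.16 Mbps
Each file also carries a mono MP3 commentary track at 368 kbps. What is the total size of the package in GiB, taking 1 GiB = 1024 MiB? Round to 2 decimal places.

4.95 GiB

Audio: 368 kbps = 0.368 Mbps.
short film: 20.968 Mbps × 540 s = 11322.7 Mb
music video: 7.648 Mbps × 120 s = 917.8 Mb
documentary: 5.968 Mbps × 4920 s = 29362.6 Mb
animated explainer: 2.528 Mbps × 370 s = 935.4 Mb
Total: 42538.4 Mb = 5317.3 MB.
= 4.952 GiB.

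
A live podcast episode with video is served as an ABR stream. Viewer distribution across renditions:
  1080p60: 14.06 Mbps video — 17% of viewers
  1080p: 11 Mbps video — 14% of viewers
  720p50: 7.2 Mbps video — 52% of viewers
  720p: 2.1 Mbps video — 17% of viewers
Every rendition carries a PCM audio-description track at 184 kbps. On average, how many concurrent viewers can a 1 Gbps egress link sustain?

121

Audio: 184 kbps = 0.184 Mbps.
Average per-viewer bitrate: 0.17×14.244 + 0.14×11.184 + 0.52×7.384 + 0.17×2.284 = 8.215 Mbps.
1 Gbps = 1,000 Mbps; 1,000 / 8.215 = 121.73 → 121.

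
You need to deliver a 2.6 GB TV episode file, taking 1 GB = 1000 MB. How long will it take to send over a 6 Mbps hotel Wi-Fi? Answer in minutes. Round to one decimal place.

File: 2.6 GB = 20800.0 Mb.
At 6 Mbps: 20800.0 / 6 = 3466.7 s ≈ 57.8 minutes.

57.8 minutes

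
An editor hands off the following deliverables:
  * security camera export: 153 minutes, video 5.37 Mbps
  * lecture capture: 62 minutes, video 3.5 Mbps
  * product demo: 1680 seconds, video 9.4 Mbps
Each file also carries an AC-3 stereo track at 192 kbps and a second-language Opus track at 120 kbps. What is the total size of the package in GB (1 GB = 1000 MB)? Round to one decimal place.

10.3 GB

Audio total: 192 + 120 = 312 kbps = 0.312 Mbps.
security camera export: 5.682 Mbps × 9180 s = 52160.8 Mb
lecture capture: 3.812 Mbps × 3720 s = 14180.6 Mb
product demo: 9.712 Mbps × 1680 s = 16316.2 Mb
Total: 82657.6 Mb = 10332.2 MB.
= 10.33 GB.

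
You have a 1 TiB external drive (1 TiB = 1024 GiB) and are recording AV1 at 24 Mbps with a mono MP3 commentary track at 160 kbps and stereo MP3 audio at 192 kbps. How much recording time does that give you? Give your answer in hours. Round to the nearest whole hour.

Audio total: 160 + 192 = 352 kbps = 0.352 Mbps.
Total bitrate: 24 + 0.352 = 24.352 Mbps.
Capacity: 1 TiB = 8,796,093 Mb.
Recording time: 8,796,093 / 24.352 = 361,206 s ≈ 100 hours.

100 hours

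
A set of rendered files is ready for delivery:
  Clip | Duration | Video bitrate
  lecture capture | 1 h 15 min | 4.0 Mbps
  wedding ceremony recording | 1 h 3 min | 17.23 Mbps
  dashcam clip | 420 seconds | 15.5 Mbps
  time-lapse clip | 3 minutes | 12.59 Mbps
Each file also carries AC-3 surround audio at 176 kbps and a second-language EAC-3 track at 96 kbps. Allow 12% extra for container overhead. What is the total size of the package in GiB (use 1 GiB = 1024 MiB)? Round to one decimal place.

Audio total: 176 + 96 = 272 kbps = 0.272 Mbps.
lecture capture: 4.272 Mbps × 4500 s × 1.12 = 21530.9 Mb
wedding ceremony recording: 17.502 Mbps × 3780 s × 1.12 = 74096.5 Mb
dashcam clip: 15.772 Mbps × 420 s × 1.12 = 7419.1 Mb
time-lapse clip: 12.862 Mbps × 180 s × 1.12 = 2593.0 Mb
Total: 105639.5 Mb = 13204.9 MB.
= 12.30 GiB.

12.3 GiB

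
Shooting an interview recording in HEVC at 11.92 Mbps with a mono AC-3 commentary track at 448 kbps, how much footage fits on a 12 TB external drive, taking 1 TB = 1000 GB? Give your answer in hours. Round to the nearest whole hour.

Audio: 448 kbps = 0.448 Mbps.
Total bitrate: 11.92 + 0.448 = 12.368 Mbps.
Capacity: 12 TB = 96,000,000 Mb.
Recording time: 96,000,000 / 12.368 = 7,761,966 s ≈ 2,156 hours.

2156 hours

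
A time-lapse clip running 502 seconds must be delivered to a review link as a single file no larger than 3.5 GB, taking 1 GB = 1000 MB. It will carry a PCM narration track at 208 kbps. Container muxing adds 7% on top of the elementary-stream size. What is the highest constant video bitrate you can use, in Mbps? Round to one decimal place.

51.9 Mbps

Budget: 3.5 GB = 28000.0 Mb.
Stream payload after overhead: 28000.0 / 1.07 = 26168.2 Mb.
Total bitrate budget: 26168.2 Mb / 502 s = 52.128 Mbps.
Audio: 208 kbps = 0.208 Mbps.
Video: 52.128 − 0.208 = 51.920 Mbps.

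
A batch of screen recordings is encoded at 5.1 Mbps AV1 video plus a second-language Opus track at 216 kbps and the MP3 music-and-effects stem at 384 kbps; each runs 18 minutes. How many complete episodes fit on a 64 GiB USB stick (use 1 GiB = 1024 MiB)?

89

18 min = 1080 s
Audio total: 216 + 384 = 600 kbps = 0.600 Mbps.
Total bitrate: 5.700 Mbps.
Per item: 5.700 Mbps × 1080 s = 6,156 Mb = 769.5 MB.
Capacity: 64 GiB = 549,756 Mb; 89.30 items → 89 complete.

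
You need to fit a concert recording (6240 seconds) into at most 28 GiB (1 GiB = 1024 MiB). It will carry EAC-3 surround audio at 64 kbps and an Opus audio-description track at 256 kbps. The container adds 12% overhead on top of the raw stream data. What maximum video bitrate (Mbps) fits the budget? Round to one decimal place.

Budget: 28 GiB = 240518.2 Mb.
Stream payload after overhead: 240518.2 / 1.12 = 214748.4 Mb.
Total bitrate budget: 214748.4 Mb / 6240 s = 34.415 Mbps.
Audio total: 64 + 256 = 320 kbps = 0.320 Mbps.
Video: 34.415 − 0.320 = 34.095 Mbps.

34.1 Mbps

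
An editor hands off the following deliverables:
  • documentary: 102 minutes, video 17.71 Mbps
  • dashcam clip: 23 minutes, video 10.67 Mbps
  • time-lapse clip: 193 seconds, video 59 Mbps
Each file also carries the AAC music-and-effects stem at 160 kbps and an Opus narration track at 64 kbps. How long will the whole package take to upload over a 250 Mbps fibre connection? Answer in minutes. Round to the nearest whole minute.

Audio total: 160 + 64 = 224 kbps = 0.224 Mbps.
documentary: 17.934 Mbps × 6120 s = 109756.1 Mb
dashcam clip: 10.894 Mbps × 1380 s = 15033.7 Mb
time-lapse clip: 59.224 Mbps × 193 s = 11430.2 Mb
Total: 136220.0 Mb = 17027.5 MB.
At 250 Mbps: 136220.0 / 250 = 545 s ≈ 9.08 minutes.

9 minutes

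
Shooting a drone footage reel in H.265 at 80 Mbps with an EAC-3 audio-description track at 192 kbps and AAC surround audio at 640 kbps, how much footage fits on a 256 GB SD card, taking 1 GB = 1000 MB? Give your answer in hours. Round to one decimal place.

Audio total: 192 + 640 = 832 kbps = 0.832 Mbps.
Total bitrate: 80 + 0.832 = 80.832 Mbps.
Capacity: 256 GB = 2,048,000 Mb.
Recording time: 2,048,000 / 80.832 = 25,337 s ≈ 7.04 hours.

7.0 hours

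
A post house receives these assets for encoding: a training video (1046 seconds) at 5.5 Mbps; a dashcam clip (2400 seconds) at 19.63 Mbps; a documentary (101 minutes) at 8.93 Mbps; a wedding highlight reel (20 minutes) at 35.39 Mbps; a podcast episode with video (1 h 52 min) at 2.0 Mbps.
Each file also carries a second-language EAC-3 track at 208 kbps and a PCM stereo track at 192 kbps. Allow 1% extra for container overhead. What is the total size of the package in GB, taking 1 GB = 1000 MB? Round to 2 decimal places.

21.44 GB

Audio total: 208 + 192 = 400 kbps = 0.400 Mbps.
training video: 5.900 Mbps × 1046 s × 1.01 = 6233.1 Mb
dashcam clip: 20.030 Mbps × 2400 s × 1.01 = 48552.7 Mb
documentary: 9.330 Mbps × 6060 s × 1.01 = 57105.2 Mb
wedding highlight reel: 35.790 Mbps × 1200 s × 1.01 = 43377.5 Mb
podcast episode with video: 2.400 Mbps × 6720 s × 1.01 = 16289.3 Mb
Total: 171557.8 Mb = 21444.7 MB.
= 21.44 GB.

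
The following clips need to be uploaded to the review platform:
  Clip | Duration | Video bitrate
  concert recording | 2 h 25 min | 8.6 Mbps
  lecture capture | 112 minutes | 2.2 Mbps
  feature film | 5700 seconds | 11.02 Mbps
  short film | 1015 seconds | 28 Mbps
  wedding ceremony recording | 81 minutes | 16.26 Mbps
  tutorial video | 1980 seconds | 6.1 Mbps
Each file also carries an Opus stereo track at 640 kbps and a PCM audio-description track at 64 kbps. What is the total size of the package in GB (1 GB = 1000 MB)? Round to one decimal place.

Audio total: 640 + 64 = 704 kbps = 0.704 Mbps.
concert recording: 9.304 Mbps × 8700 s = 80944.8 Mb
lecture capture: 2.904 Mbps × 6720 s = 19514.9 Mb
feature film: 11.724 Mbps × 5700 s = 66826.8 Mb
short film: 28.704 Mbps × 1015 s = 29134.6 Mb
wedding ceremony recording: 16.964 Mbps × 4860 s = 82445.0 Mb
tutorial video: 6.804 Mbps × 1980 s = 13471.9 Mb
Total: 292338.0 Mb = 36542.2 MB.
= 36.54 GB.

36.5 GB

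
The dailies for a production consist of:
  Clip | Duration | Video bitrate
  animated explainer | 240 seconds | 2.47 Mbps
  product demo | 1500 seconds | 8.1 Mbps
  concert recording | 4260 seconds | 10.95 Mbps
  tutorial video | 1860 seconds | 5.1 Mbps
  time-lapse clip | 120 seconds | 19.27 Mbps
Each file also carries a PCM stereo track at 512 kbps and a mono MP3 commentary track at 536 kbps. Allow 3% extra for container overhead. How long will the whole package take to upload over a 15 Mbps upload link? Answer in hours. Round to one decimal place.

1.5 hours

Audio total: 512 + 536 = 1048 kbps = 1.048 Mbps.
animated explainer: 3.518 Mbps × 240 s × 1.03 = 869.6 Mb
product demo: 9.148 Mbps × 1500 s × 1.03 = 14133.7 Mb
concert recording: 11.998 Mbps × 4260 s × 1.03 = 52644.8 Mb
tutorial video: 6.148 Mbps × 1860 s × 1.03 = 11778.3 Mb
time-lapse clip: 20.318 Mbps × 120 s × 1.03 = 2511.3 Mb
Total: 81937.8 Mb = 10242.2 MB.
At 15 Mbps: 81937.8 / 15 = 5463 s ≈ 1.52 hours.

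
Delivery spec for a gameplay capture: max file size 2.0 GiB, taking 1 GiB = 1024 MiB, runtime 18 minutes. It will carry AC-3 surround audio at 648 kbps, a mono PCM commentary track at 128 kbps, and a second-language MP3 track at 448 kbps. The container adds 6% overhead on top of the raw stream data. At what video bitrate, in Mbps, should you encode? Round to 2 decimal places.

13.78 Mbps

Budget: 2.0 GiB = 17179.9 Mb.
Stream payload after overhead: 17179.9 / 1.06 = 16207.4 Mb.
18 min = 1080 s
Total bitrate budget: 16207.4 Mb / 1080 s = 15.007 Mbps.
Audio total: 648 + 128 + 448 = 1224 kbps = 1.224 Mbps.
Video: 15.007 − 1.224 = 13.783 Mbps.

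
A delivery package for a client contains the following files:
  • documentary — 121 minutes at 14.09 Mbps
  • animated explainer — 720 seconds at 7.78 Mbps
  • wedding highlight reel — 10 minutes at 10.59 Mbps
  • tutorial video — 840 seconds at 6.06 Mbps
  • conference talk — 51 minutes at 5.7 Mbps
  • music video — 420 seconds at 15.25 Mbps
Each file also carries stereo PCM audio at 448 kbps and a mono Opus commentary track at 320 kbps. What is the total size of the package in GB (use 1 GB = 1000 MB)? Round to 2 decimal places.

19.14 GB

Audio total: 448 + 320 = 768 kbps = 0.768 Mbps.
documentary: 14.858 Mbps × 7260 s = 107869.1 Mb
animated explainer: 8.548 Mbps × 720 s = 6154.6 Mb
wedding highlight reel: 11.358 Mbps × 600 s = 6814.8 Mb
tutorial video: 6.828 Mbps × 840 s = 5735.5 Mb
conference talk: 6.468 Mbps × 3060 s = 19792.1 Mb
music video: 16.018 Mbps × 420 s = 6727.6 Mb
Total: 153093.6 Mb = 19136.7 MB.
= 19.14 GB.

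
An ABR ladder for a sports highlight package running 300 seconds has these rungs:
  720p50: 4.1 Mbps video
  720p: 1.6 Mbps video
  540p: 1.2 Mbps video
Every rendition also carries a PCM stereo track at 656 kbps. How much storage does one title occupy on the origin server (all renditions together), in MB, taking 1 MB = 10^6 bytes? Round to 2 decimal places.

Audio: 656 kbps = 0.656 Mbps.
Sum of rendition bitrates: (4.1+0.656) + (1.6+0.656) + (1.2+0.656) = 8.868 Mbps.
× 300 s = 2,660 Mb = 332.6 MB = 332.6 MB.

332.55 MB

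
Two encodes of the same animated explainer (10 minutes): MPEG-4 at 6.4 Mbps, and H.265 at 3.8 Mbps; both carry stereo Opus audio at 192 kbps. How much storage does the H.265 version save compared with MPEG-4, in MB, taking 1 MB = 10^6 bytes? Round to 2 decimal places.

195.00 MB

10 min = 600 s
Audio: 192 kbps = 0.192 Mbps.
MPEG-4: 6.592 Mbps × 600 s = 3955.2 Mb = 494.400 MB.
H.265: 3.992 Mbps × 600 s = 2395.2 Mb = 299.400 MB.
Saving: 494.400 − 299.400 = 195.000 MB.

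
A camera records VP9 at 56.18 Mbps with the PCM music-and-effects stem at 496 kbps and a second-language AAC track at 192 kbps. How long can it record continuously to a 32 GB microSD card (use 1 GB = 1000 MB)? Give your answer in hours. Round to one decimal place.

Audio total: 496 + 192 = 688 kbps = 0.688 Mbps.
Total bitrate: 56.18 + 0.688 = 56.868 Mbps.
Capacity: 32 GB = 256,000 Mb.
Recording time: 256,000 / 56.868 = 4,502 s ≈ 1.25 hours.

1.3 hours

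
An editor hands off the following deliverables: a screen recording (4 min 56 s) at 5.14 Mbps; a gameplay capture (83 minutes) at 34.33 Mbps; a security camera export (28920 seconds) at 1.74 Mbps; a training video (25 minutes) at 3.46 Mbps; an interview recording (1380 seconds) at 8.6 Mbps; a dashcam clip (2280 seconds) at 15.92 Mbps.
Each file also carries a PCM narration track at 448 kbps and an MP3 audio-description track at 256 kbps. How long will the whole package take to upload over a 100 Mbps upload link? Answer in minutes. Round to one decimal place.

Audio total: 448 + 256 = 704 kbps = 0.704 Mbps.
screen recording: 5.844 Mbps × 296 s = 1729.8 Mb
gameplay capture: 35.034 Mbps × 4980 s = 174469.3 Mb
security camera export: 2.444 Mbps × 28920 s = 70680.5 Mb
training video: 4.164 Mbps × 1500 s = 6246.0 Mb
interview recording: 9.304 Mbps × 1380 s = 12839.5 Mb
dashcam clip: 16.624 Mbps × 2280 s = 37902.7 Mb
Total: 303867.9 Mb = 37983.5 MB.
At 100 Mbps: 303867.9 / 100 = 3039 s ≈ 50.6 minutes.

50.6 minutes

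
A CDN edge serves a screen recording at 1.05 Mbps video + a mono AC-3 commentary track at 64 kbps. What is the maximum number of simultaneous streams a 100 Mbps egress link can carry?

Audio: 64 kbps = 0.064 Mbps.
Per-viewer media rate: 1.114 Mbps.
100 Mbps = 100.0 Mbps; 100.0 / 1.114 = 89.77 → 89 viewers.

89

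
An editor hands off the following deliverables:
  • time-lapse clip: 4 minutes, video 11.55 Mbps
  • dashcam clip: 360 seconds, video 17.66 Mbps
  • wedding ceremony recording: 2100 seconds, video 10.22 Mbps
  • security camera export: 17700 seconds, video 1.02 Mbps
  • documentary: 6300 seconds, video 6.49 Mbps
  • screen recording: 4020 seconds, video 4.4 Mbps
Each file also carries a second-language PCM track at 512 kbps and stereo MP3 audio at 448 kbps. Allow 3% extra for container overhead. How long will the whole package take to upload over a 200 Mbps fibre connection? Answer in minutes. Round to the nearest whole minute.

12 minutes

Audio total: 512 + 448 = 960 kbps = 0.960 Mbps.
time-lapse clip: 12.510 Mbps × 240 s × 1.03 = 3092.5 Mb
dashcam clip: 18.620 Mbps × 360 s × 1.03 = 6904.3 Mb
wedding ceremony recording: 11.180 Mbps × 2100 s × 1.03 = 24182.3 Mb
security camera export: 1.980 Mbps × 17700 s × 1.03 = 36097.4 Mb
documentary: 7.450 Mbps × 6300 s × 1.03 = 48343.1 Mb
screen recording: 5.360 Mbps × 4020 s × 1.03 = 22193.6 Mb
Total: 140813.2 Mb = 17601.6 MB.
At 200 Mbps: 140813.2 / 200 = 704 s ≈ 11.7 minutes.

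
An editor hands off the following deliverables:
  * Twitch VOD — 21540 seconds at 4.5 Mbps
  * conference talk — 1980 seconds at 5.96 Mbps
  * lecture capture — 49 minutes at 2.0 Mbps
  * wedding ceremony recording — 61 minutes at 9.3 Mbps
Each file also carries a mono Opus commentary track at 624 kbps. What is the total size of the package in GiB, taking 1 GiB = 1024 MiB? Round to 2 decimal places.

19.49 GiB

Audio: 624 kbps = 0.624 Mbps.
Twitch VOD: 5.124 Mbps × 21540 s = 110371.0 Mb
conference talk: 6.584 Mbps × 1980 s = 13036.3 Mb
lecture capture: 2.624 Mbps × 2940 s = 7714.6 Mb
wedding ceremony recording: 9.924 Mbps × 3660 s = 36321.8 Mb
Total: 167443.7 Mb = 20930.5 MB.
= 19.49 GiB.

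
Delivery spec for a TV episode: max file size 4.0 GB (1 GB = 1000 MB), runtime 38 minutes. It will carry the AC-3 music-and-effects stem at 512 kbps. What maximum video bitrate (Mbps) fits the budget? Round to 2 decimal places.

Budget: 4.0 GB = 32000.0 Mb.
38 min = 2280 s
Total bitrate budget: 32000.0 Mb / 2280 s = 14.035 Mbps.
Audio: 512 kbps = 0.512 Mbps.
Video: 14.035 − 0.512 = 13.523 Mbps.

13.52 Mbps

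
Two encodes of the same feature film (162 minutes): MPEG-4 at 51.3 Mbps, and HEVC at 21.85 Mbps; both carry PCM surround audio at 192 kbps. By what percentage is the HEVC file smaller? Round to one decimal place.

162 min = 9720 s
Audio: 192 kbps = 0.192 Mbps.
MPEG-4: 51.492 Mbps × 9720 s = 500502.2 Mb = 58.266 GiB.
HEVC: 22.042 Mbps × 9720 s = 214248.2 Mb = 24.942 GiB.
Reduction: (1 − 24.942/58.266) × 100 = 57.19%.

57.2%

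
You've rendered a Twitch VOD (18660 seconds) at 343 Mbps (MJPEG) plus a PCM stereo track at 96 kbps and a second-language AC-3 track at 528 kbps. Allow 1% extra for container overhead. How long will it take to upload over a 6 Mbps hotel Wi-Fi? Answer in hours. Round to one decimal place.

299.8 hours

Audio total: 96 + 528 = 624 kbps = 0.624 Mbps.
Total bitrate: 343.624 Mbps.
File: 343.624 Mbps × 18660 s = 6412023.8 Mb.
With 1% container overhead: ×1.01. → 6476144.1 Mb.
At 6 Mbps: 6476144.1 / 6 = 1079357.3 s ≈ 300 hours.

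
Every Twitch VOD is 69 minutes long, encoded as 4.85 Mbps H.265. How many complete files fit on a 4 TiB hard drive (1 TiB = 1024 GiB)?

69 min = 4140 s
Per item: 4.850 Mbps × 4140 s = 20,079 Mb = 2,510 MB.
Capacity: 4 TiB = 35,184,372 Mb; 1752.30 items → 1752 complete.

1752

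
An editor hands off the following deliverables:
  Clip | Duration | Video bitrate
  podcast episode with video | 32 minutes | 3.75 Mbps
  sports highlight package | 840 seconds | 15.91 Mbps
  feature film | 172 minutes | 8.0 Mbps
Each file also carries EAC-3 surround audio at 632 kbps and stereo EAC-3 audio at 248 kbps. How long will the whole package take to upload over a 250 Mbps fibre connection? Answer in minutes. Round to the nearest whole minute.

8 minutes

Audio total: 632 + 248 = 880 kbps = 0.880 Mbps.
podcast episode with video: 4.630 Mbps × 1920 s = 8889.6 Mb
sports highlight package: 16.790 Mbps × 840 s = 14103.6 Mb
feature film: 8.880 Mbps × 10320 s = 91641.6 Mb
Total: 114634.8 Mb = 14329.4 MB.
At 250 Mbps: 114634.8 / 250 = 459 s ≈ 7.64 minutes.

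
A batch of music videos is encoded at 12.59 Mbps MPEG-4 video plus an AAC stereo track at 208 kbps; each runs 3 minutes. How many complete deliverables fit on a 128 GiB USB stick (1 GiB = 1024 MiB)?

477

3 min = 180 s
Audio: 208 kbps = 0.208 Mbps.
Total bitrate: 12.798 Mbps.
Per item: 12.798 Mbps × 180 s = 2,304 Mb = 288.0 MB.
Capacity: 128 GiB = 1,099,512 Mb; 477.29 items → 477 complete.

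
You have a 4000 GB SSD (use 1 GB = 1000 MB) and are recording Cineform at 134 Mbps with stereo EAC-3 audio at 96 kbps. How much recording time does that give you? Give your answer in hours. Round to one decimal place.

Audio: 96 kbps = 0.096 Mbps.
Total bitrate: 134 + 0.096 = 134.096 Mbps.
Capacity: 4000 GB = 32,000,000 Mb.
Recording time: 32,000,000 / 134.096 = 238,635 s ≈ 66.3 hours.

66.3 hours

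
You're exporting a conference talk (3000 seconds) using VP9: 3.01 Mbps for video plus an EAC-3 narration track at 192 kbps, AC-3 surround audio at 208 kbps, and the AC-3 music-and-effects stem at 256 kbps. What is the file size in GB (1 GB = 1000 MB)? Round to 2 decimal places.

1.37 GB

Audio total: 192 + 208 + 256 = 656 kbps = 0.656 Mbps.
Total bitrate: 3.01 + 0.656 = 3.666 Mbps.
Stream data: 3.666 Mbps × 3000 s = 10998.0 Mb.
10,998 Mb ÷ 8 = 1,375 MB → 1.375 GB.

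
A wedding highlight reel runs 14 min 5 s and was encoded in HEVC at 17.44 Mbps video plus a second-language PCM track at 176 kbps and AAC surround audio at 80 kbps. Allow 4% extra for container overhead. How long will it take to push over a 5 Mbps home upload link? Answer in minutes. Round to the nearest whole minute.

14 min 5 s = 845 s
Audio total: 176 + 80 = 256 kbps = 0.256 Mbps.
Total bitrate: 17.696 Mbps.
File: 17.696 Mbps × 845 s = 14953.1 Mb.
With 4% container overhead: ×1.04. → 15551.2 Mb.
At 5 Mbps: 15551.2 / 5 = 3110.2 s ≈ 51.8 minutes.

52 minutes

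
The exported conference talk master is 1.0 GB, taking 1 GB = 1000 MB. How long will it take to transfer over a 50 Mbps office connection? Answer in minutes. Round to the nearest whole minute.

File: 1.0 GB = 8000.0 Mb.
At 50 Mbps: 8000.0 / 50 = 160.0 s ≈ 2.67 minutes.

3 minutes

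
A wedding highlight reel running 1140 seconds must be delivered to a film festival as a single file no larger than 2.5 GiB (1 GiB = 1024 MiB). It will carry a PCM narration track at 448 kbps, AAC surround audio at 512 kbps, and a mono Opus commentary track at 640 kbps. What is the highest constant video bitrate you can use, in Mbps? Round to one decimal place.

17.2 Mbps

Budget: 2.5 GiB = 21474.8 Mb.
Total bitrate budget: 21474.8 Mb / 1140 s = 18.838 Mbps.
Audio total: 448 + 512 + 640 = 1600 kbps = 1.600 Mbps.
Video: 18.838 − 1.600 = 17.238 Mbps.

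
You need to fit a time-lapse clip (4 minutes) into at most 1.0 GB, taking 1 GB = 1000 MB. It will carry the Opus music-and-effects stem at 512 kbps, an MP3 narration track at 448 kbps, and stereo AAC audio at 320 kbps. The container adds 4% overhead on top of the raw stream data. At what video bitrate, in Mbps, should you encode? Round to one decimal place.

30.8 Mbps

Budget: 1.0 GB = 8000.0 Mb.
Stream payload after overhead: 8000.0 / 1.04 = 7692.3 Mb.
4 min = 240 s
Total bitrate budget: 7692.3 Mb / 240 s = 32.051 Mbps.
Audio total: 512 + 448 + 320 = 1280 kbps = 1.280 Mbps.
Video: 32.051 − 1.280 = 30.771 Mbps.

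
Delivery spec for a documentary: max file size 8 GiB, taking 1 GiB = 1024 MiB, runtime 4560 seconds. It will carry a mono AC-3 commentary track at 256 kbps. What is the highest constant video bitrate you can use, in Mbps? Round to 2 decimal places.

Budget: 8 GiB = 68719.5 Mb.
Total bitrate budget: 68719.5 Mb / 4560 s = 15.070 Mbps.
Audio: 256 kbps = 0.256 Mbps.
Video: 15.070 − 0.256 = 14.814 Mbps.

14.81 Mbps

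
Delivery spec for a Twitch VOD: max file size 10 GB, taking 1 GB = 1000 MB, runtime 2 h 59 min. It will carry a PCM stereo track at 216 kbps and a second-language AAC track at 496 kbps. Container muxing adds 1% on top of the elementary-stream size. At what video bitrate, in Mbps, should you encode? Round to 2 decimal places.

6.66 Mbps

Budget: 10 GB = 80000.0 Mb.
Stream payload after overhead: 80000.0 / 1.01 = 79207.9 Mb.
2 h 59 min = 179 min = 10740 s
Total bitrate budget: 79207.9 Mb / 10740 s = 7.375 Mbps.
Audio total: 216 + 496 = 712 kbps = 0.712 Mbps.
Video: 7.375 − 0.712 = 6.663 Mbps.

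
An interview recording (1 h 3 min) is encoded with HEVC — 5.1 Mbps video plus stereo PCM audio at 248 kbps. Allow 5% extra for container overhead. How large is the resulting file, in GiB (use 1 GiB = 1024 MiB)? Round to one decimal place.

1 h 3 min = 63 min = 3780 s
Audio: 248 kbps = 0.248 Mbps.
Total bitrate: 5.1 + 0.248 = 5.348 Mbps.
Stream data: 5.348 Mbps × 3780 s = 20215.4 Mb.
With 5% container overhead: ×1.05.
21,226 Mb = 2,653,276,500 bytes ÷ 1,073,741,824 = 2.471 GiB.

2.5 GiB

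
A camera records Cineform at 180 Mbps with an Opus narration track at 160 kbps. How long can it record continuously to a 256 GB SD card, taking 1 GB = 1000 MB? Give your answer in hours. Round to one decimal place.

3.2 hours

Audio: 160 kbps = 0.160 Mbps.
Total bitrate: 180 + 0.160 = 180.160 Mbps.
Capacity: 256 GB = 2,048,000 Mb.
Recording time: 2,048,000 / 180.160 = 11,368 s ≈ 3.16 hours.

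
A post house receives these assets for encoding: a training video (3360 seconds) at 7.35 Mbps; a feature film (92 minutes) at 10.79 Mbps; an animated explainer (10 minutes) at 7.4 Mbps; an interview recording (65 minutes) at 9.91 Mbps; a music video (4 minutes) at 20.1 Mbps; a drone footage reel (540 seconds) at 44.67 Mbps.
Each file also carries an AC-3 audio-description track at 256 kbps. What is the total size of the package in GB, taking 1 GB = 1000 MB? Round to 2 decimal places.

19.99 GB

Audio: 256 kbps = 0.256 Mbps.
training video: 7.606 Mbps × 3360 s = 25556.2 Mb
feature film: 11.046 Mbps × 5520 s = 60973.9 Mb
animated explainer: 7.656 Mbps × 600 s = 4593.6 Mb
interview recording: 10.166 Mbps × 3900 s = 39647.4 Mb
music video: 20.356 Mbps × 240 s = 4885.4 Mb
drone footage reel: 44.926 Mbps × 540 s = 24260.0 Mb
Total: 159916.6 Mb = 19989.6 MB.
= 19.99 GB.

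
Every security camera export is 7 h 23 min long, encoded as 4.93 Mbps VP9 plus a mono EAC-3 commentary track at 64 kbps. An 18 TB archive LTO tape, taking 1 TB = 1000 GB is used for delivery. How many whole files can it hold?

7 h 23 min = 443 min = 26580 s
Audio: 64 kbps = 0.064 Mbps.
Total bitrate: 4.994 Mbps.
Per item: 4.994 Mbps × 26580 s = 132,741 Mb = 16,593 MB.
Capacity: 18 TB = 144,000,000 Mb; 1084.82 items → 1084 complete.

1084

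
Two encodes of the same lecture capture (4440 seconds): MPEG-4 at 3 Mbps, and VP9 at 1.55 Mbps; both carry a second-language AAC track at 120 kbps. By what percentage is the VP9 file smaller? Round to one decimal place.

Audio: 120 kbps = 0.120 Mbps.
MPEG-4: 3.120 Mbps × 4440 s = 13852.8 Mb = 1.732 GB.
VP9: 1.670 Mbps × 4440 s = 7414.8 Mb = 0.927 GB.
Reduction: (1 − 0.927/1.732) × 100 = 46.47%.

46.5%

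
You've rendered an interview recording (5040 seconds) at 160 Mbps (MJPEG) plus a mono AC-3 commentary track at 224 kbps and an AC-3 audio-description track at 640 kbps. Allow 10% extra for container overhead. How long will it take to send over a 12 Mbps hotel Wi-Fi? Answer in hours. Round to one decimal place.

20.6 hours

Audio total: 224 + 640 = 864 kbps = 0.864 Mbps.
Total bitrate: 160.864 Mbps.
File: 160.864 Mbps × 5040 s = 810754.6 Mb.
With 10% container overhead: ×1.10. → 891830.0 Mb.
At 12 Mbps: 891830.0 / 12 = 74319.2 s ≈ 20.6 hours.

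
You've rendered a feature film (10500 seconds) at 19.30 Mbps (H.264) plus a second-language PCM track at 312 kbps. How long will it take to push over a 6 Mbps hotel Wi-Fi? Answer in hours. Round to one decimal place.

Audio: 312 kbps = 0.312 Mbps.
Total bitrate: 19.612 Mbps.
File: 19.612 Mbps × 10500 s = 205926.0 Mb.
At 6 Mbps: 205926.0 / 6 = 34321.0 s ≈ 9.53 hours.

9.5 hours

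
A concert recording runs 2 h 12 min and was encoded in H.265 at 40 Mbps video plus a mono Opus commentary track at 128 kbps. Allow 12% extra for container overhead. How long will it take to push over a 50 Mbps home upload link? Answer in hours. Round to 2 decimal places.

1.98 hours

2 h 12 min = 132 min = 7920 s
Audio: 128 kbps = 0.128 Mbps.
Total bitrate: 40.128 Mbps.
File: 40.128 Mbps × 7920 s = 317813.8 Mb.
With 12% container overhead: ×1.12. → 355951.4 Mb.
At 50 Mbps: 355951.4 / 50 = 7119.0 s ≈ 1.98 hours.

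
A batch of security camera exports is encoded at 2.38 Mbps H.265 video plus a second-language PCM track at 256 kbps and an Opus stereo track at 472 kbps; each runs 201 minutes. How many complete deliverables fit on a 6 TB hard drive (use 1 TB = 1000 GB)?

1280

201 min = 12060 s
Audio total: 256 + 472 = 728 kbps = 0.728 Mbps.
Total bitrate: 3.108 Mbps.
Per item: 3.108 Mbps × 12060 s = 37,482 Mb = 4,685 MB.
Capacity: 6 TB = 48,000,000 Mb; 1280.60 items → 1280 complete.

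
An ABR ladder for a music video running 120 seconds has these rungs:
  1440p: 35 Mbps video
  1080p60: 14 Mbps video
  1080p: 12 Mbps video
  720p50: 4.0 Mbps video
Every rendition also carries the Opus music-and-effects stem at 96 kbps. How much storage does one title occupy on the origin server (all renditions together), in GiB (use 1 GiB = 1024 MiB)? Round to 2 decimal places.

Audio: 96 kbps = 0.096 Mbps.
Sum of rendition bitrates: (35+0.096) + (14+0.096) + (12+0.096) + (4.0+0.096) = 65.384 Mbps.
× 120 s = 7,846 Mb = 980.8 MB = 0.9134 GiB.

0.91 GiB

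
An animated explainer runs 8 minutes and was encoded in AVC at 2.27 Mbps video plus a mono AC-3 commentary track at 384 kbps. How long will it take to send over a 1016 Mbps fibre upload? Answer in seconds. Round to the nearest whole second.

1 seconds

8 min = 480 s
Audio: 384 kbps = 0.384 Mbps.
Total bitrate: 2.654 Mbps.
File: 2.654 Mbps × 480 s = 1273.9 Mb.
At 1016 Mbps: 1273.9 / 1016 = 1.3 s ≈ 1.25 seconds.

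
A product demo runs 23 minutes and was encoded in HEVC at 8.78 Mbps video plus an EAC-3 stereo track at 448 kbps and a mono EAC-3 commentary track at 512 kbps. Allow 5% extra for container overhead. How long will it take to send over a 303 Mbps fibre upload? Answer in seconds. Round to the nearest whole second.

23 min = 1380 s
Audio total: 448 + 512 = 960 kbps = 0.960 Mbps.
Total bitrate: 9.740 Mbps.
File: 9.740 Mbps × 1380 s = 13441.2 Mb.
With 5% container overhead: ×1.05. → 14113.3 Mb.
At 303 Mbps: 14113.3 / 303 = 46.6 s ≈ 46.6 seconds.

47 seconds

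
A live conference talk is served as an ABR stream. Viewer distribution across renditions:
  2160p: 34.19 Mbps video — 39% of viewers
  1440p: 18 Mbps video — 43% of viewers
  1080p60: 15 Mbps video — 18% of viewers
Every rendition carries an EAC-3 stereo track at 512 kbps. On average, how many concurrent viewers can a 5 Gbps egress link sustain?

205

Audio: 512 kbps = 0.512 Mbps.
Average per-viewer bitrate: 0.39×34.702 + 0.43×18.512 + 0.18×15.512 = 24.286 Mbps.
5 Gbps = 5,000 Mbps; 5,000 / 24.286 = 205.88 → 205.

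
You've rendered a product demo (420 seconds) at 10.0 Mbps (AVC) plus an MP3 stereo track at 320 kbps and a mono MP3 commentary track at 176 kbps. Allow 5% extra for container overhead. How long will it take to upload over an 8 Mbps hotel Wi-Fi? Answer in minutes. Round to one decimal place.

Audio total: 320 + 176 = 496 kbps = 0.496 Mbps.
Total bitrate: 10.496 Mbps.
File: 10.496 Mbps × 420 s = 4408.3 Mb.
With 5% container overhead: ×1.05. → 4628.7 Mb.
At 8 Mbps: 4628.7 / 8 = 578.6 s ≈ 9.64 minutes.

9.6 minutes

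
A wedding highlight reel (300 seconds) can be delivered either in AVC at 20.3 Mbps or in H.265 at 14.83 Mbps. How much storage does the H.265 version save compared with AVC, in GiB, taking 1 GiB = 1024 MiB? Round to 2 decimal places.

0.19 GiB

AVC: 20.300 Mbps × 300 s = 6090.0 Mb = 0.709 GiB.
H.265: 14.830 Mbps × 300 s = 4449.0 Mb = 0.518 GiB.
Saving: 0.709 − 0.518 = 0.191 GiB.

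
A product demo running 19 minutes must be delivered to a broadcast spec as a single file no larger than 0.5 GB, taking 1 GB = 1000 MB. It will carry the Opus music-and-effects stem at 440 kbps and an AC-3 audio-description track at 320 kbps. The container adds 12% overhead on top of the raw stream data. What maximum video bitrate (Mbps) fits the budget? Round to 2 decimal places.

Budget: 0.5 GB = 4000.0 Mb.
Stream payload after overhead: 4000.0 / 1.12 = 3571.4 Mb.
19 min = 1140 s
Total bitrate budget: 3571.4 Mb / 1140 s = 3.133 Mbps.
Audio total: 440 + 320 = 760 kbps = 0.760 Mbps.
Video: 3.133 − 0.760 = 2.373 Mbps.

2.37 Mbps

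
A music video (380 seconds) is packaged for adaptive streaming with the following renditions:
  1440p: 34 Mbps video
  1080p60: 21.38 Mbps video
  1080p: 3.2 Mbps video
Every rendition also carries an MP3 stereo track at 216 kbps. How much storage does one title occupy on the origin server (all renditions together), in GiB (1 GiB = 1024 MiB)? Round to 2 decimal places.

Audio: 216 kbps = 0.216 Mbps.
Sum of rendition bitrates: (34+0.216) + (21.38+0.216) + (3.2+0.216) = 59.228 Mbps.
× 380 s = 22,507 Mb = 2,813 MB = 2.620 GiB.

2.62 GiB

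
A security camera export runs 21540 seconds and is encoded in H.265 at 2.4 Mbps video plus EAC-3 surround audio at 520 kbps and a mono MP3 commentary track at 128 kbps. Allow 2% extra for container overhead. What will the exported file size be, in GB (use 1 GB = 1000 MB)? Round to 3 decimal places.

Audio total: 520 + 128 = 648 kbps = 0.648 Mbps.
Total bitrate: 2.4 + 0.648 = 3.048 Mbps.
Stream data: 3.048 Mbps × 21540 s = 65653.9 Mb.
With 2% container overhead: ×1.02.
66,967 Mb ÷ 8 = 8,371 MB → 8.371 GB.

8.371 GB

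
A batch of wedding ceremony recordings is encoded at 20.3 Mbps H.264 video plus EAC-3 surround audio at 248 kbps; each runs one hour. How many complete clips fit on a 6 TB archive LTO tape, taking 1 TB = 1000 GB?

648

1 h = 3600 s
Audio: 248 kbps = 0.248 Mbps.
Total bitrate: 20.548 Mbps.
Per item: 20.548 Mbps × 3600 s = 73,973 Mb = 9,247 MB.
Capacity: 6 TB = 48,000,000 Mb; 648.89 items → 648 complete.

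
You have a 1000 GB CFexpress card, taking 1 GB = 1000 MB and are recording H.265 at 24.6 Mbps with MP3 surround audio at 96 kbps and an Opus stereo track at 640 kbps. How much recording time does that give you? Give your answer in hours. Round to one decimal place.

Audio total: 96 + 640 = 736 kbps = 0.736 Mbps.
Total bitrate: 24.6 + 0.736 = 25.336 Mbps.
Capacity: 1000 GB = 8,000,000 Mb.
Recording time: 8,000,000 / 25.336 = 315,756 s ≈ 87.7 hours.

87.7 hours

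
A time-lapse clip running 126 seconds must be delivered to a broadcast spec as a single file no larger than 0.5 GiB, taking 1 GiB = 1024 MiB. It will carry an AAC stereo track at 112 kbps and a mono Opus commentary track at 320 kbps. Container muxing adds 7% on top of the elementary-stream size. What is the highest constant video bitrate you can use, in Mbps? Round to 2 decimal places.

Budget: 0.5 GiB = 4295.0 Mb.
Stream payload after overhead: 4295.0 / 1.07 = 4014.0 Mb.
Total bitrate budget: 4014.0 Mb / 126 s = 31.857 Mbps.
Audio total: 112 + 320 = 432 kbps = 0.432 Mbps.
Video: 31.857 − 0.432 = 31.425 Mbps.

31.43 Mbps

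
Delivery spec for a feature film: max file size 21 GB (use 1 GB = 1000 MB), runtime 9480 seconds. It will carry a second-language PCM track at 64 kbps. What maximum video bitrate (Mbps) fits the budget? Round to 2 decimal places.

17.66 Mbps

Budget: 21 GB = 168000.0 Mb.
Total bitrate budget: 168000.0 Mb / 9480 s = 17.722 Mbps.
Audio: 64 kbps = 0.064 Mbps.
Video: 17.722 − 0.064 = 17.658 Mbps.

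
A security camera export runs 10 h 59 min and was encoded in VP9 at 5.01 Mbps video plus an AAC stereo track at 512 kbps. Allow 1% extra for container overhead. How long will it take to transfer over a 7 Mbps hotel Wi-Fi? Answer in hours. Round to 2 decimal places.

10 h 59 min = 659 min = 39540 s
Audio: 512 kbps = 0.512 Mbps.
Total bitrate: 5.522 Mbps.
File: 5.522 Mbps × 39540 s = 218339.9 Mb.
With 1% container overhead: ×1.01. → 220523.3 Mb.
At 7 Mbps: 220523.3 / 7 = 31503.3 s ≈ 8.75 hours.

8.75 hours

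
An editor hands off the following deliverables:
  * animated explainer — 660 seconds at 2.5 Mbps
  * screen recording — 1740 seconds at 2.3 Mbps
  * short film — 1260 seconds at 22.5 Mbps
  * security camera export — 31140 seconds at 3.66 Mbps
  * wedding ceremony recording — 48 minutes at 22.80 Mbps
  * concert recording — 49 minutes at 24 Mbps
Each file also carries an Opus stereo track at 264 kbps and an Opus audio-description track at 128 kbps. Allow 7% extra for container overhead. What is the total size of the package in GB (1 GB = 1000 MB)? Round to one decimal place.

40.1 GB

Audio total: 264 + 128 = 392 kbps = 0.392 Mbps.
animated explainer: 2.892 Mbps × 660 s × 1.07 = 2042.3 Mb
screen recording: 2.692 Mbps × 1740 s × 1.07 = 5012.0 Mb
short film: 22.892 Mbps × 1260 s × 1.07 = 30863.0 Mb
security camera export: 4.052 Mbps × 31140 s × 1.07 = 135011.8 Mb
wedding ceremony recording: 23.192 Mbps × 2880 s × 1.07 = 71468.5 Mb
concert recording: 24.392 Mbps × 2940 s × 1.07 = 76732.4 Mb
Total: 321129.9 Mb = 40141.2 MB.
= 40.14 GB.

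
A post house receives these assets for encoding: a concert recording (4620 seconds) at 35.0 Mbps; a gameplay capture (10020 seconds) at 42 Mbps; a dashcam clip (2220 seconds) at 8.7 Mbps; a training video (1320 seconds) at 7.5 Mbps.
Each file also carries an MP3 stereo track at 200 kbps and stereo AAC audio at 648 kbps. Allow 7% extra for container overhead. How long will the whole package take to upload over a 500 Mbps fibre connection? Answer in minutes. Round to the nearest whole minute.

22 minutes

Audio total: 200 + 648 = 848 kbps = 0.848 Mbps.
concert recording: 35.848 Mbps × 4620 s × 1.07 = 177211.0 Mb
gameplay capture: 42.848 Mbps × 10020 s × 1.07 = 459390.5 Mb
dashcam clip: 9.548 Mbps × 2220 s × 1.07 = 22680.3 Mb
training video: 8.348 Mbps × 1320 s × 1.07 = 11790.7 Mb
Total: 671072.6 Mb = 83884.1 MB.
At 500 Mbps: 671072.6 / 500 = 1342 s ≈ 22.4 minutes.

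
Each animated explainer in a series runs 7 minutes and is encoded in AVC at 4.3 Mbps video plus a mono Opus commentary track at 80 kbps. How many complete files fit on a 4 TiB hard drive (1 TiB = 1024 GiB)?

19126

7 min = 420 s
Audio: 80 kbps = 0.080 Mbps.
Total bitrate: 4.380 Mbps.
Per item: 4.380 Mbps × 420 s = 1,840 Mb = 229.9 MB.
Capacity: 4 TiB = 35,184,372 Mb; 19126.10 items → 19126 complete.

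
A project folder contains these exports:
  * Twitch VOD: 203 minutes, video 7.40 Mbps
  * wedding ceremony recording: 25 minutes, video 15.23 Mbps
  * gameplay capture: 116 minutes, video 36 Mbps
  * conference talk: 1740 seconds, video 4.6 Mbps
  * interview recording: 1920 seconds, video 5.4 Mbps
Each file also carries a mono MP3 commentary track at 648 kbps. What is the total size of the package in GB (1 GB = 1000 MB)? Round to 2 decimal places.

49.71 GB

Audio: 648 kbps = 0.648 Mbps.
Twitch VOD: 8.048 Mbps × 12180 s = 98024.6 Mb
wedding ceremony recording: 15.878 Mbps × 1500 s = 23817.0 Mb
gameplay capture: 36.648 Mbps × 6960 s = 255070.1 Mb
conference talk: 5.248 Mbps × 1740 s = 9131.5 Mb
interview recording: 6.048 Mbps × 1920 s = 11612.2 Mb
Total: 397655.4 Mb = 49706.9 MB.
= 49.71 GB.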